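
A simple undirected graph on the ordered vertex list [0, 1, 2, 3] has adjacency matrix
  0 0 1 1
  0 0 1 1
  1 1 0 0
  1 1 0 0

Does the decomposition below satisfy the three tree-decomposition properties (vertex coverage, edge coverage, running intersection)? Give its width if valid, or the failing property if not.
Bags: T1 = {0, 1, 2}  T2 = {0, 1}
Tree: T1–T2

A tree decomposition must satisfy three properties: every vertex lies in some bag; for every edge, both endpoints lie together in some bag; and for every vertex, the bags containing it form a connected subtree. Here vertex 3 appears in no bag, so the decomposition is invalid.

No — vertex 3 appears in no bag.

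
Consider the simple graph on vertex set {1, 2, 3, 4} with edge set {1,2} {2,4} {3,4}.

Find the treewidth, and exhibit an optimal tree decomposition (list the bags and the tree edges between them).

Treewidth 1.
One such decomposition:
Bags: B1 = {2, 4}  B2 = {1, 2}  B3 = {3, 4}
Tree: B1–B2, B1–B3

Every bag has size at most 2, so the width is 2 − 1 = 1 and tw(G) ≤ 1. Any graph with an edge has treewidth ≥ 1, and G has the edge 4–2. The upper and lower bounds meet at 1, so that is the treewidth.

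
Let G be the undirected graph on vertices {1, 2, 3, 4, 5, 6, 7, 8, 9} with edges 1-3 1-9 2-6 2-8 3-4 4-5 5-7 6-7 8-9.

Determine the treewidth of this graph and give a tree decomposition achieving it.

Treewidth 2.
One optimal decomposition is:
Bags: B1 = {1, 8, 9}  B2 = {1, 2, 8}  B3 = {1, 2, 6}  B4 = {1, 6, 7}  B5 = {1, 5, 7}  B6 = {1, 4, 5}  B7 = {1, 3, 4}
Tree: B1–B2, B2–B3, B3–B4, B4–B5, B5–B6, B6–B7

Each bag holds 3 vertices, so the decomposition has width 2, which upper-bounds the treewidth. The edges 1–9–8–2–6–7–5–4–3–1 form a cycle, so G is not a tree and its treewidth is at least 2. Combining the bounds, tw(G) = 2.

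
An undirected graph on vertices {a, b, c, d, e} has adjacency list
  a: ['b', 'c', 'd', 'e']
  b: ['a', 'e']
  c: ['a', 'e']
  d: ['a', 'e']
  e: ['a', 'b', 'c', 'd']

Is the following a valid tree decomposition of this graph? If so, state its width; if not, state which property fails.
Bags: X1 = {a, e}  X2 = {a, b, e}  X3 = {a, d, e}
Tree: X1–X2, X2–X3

No — vertex c appears in no bag.

A tree decomposition must satisfy three properties: every vertex lies in some bag; for every edge, both endpoints lie together in some bag; and for every vertex, the bags containing it form a connected subtree. Here vertex c appears in no bag, so the decomposition is invalid.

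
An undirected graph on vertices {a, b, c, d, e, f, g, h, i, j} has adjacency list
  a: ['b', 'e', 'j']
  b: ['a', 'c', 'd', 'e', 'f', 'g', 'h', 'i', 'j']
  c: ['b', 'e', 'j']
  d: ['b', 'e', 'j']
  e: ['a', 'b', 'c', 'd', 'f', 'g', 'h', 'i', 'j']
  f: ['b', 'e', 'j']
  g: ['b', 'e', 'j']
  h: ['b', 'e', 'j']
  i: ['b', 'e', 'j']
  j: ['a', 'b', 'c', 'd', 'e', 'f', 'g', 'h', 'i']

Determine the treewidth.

3

A width-3 tree decomposition is:
Bags: B1 = {b, e, i, j}  B2 = {b, d, e, j}  B3 = {b, e, g, j}  B4 = {b, c, e, j}  B5 = {a, b, e, j}  B6 = {b, e, h, j}  B7 = {b, e, f, j}
Tree: B1–B2, B2–B3, B3–B4, B4–B5, B4–B6, B3–B7
Each bag holds 4 vertices, so the decomposition has width 3, which upper-bounds the treewidth. On the other hand G contains the 4-clique {b, d, e, j}. A clique must lie in a single bag of any decomposition, so no decomposition can have width below 3. Hence tw(G) = 3 exactly.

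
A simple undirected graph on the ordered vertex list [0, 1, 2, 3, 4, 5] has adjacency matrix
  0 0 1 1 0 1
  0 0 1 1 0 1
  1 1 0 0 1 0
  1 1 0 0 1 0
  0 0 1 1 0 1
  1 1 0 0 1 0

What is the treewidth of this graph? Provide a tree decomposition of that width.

The largest bag has 4 vertices, giving width 3; this decomposition certifies tw(G) ≤ 3. For the lower bound: the 4 vertex sets {2,4}, {1,3}, {5}, {0} are disjoint, each induces a connected subgraph, and every pair is joined by at least one edge of G. Contracting each set to a single vertex therefore yields K_{4} as a minor, and since treewidth is minor-monotone, tw(G) ≥ tw(K_{4}) = 3. Hence tw(G) = 3 exactly.

Treewidth 3.
One optimal decomposition is:
Bags: B1 = {2, 3, 4, 5}  B2 = {1, 2, 3, 5}  B3 = {0, 2, 3, 5}
Tree: B1–B2, B2–B3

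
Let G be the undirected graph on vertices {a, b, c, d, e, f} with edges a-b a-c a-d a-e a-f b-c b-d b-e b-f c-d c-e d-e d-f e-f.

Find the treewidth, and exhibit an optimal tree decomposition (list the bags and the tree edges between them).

The largest bag has 5 vertices, giving width 4; this decomposition certifies tw(G) ≤ 4. Conversely, {a, b, c, d, e} is a clique of size 5, and the vertices of any clique must share a bag in every tree decomposition; so some bag has ≥ 5 vertices and tw(G) ≥ 4. Therefore the treewidth is 4.

Treewidth 4.
Bags: B1 = {a, b, d, e, f}  B2 = {a, b, c, d, e}
Tree: B1–B2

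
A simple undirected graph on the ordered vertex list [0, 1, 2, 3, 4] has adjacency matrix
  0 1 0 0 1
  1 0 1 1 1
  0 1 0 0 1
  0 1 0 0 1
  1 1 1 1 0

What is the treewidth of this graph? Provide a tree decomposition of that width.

Treewidth 2.
One such decomposition:
Bags: B1 = {1, 3, 4}  B2 = {1, 2, 4}  B3 = {0, 1, 4}
Tree: B1–B2, B1–B3

Every bag has size at most 3, so the width is 3 − 1 = 2 and tw(G) ≤ 2. For the lower bound, the 3 vertices {0, 1, 4} are pairwise adjacent, and any tree decomposition puts a clique entirely inside one bag — forcing width ≥ 2. Hence tw(G) = 2 exactly.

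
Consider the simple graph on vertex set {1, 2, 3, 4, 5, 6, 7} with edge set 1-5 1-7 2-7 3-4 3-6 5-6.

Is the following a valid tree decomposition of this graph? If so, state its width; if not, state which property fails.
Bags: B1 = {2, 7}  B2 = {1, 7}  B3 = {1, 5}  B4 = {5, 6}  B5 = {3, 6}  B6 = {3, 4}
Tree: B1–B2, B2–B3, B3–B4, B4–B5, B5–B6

Yes; width 1.

Vertex coverage: the bags together contain {1, 2, 3, 4, 5, 6, 7}, the full vertex set. Edge coverage: each edge of G has both endpoints in at least one bag. Running intersection: for every vertex, the bags containing it form a connected subtree. All three properties hold, so this is a valid tree decomposition of width max|bag| − 1 = 1, and hence tw(G) ≤ 1.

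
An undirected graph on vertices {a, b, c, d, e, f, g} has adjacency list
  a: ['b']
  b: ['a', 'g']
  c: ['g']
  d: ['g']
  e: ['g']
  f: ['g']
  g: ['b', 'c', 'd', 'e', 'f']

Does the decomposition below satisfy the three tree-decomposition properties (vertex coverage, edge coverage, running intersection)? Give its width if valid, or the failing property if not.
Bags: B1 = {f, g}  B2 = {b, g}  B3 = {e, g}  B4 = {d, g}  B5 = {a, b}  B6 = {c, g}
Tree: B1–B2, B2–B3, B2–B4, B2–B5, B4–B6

Yes; width 1.

Checking the three conditions: (i) the bags cover all of {a, b, c, d, e, f, g}; (ii) for each edge, some bag contains both endpoints; (iii) the bags containing any fixed vertex form a subtree. All hold, so the decomposition is valid with width 2 − 1 = 1.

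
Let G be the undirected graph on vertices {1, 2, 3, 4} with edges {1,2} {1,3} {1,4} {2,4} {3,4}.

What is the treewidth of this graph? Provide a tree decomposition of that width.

Treewidth 2.
Bags: B1 = {1, 2, 4}  B2 = {1, 3, 4}
Tree: B1–B2

Every bag has size at most 3, so the width is 3 − 1 = 2 and tw(G) ≤ 2. On the other hand G contains the 3-clique {1, 2, 4}. A clique must lie in a single bag of any decomposition, so no decomposition can have width below 2. Therefore the treewidth is 2.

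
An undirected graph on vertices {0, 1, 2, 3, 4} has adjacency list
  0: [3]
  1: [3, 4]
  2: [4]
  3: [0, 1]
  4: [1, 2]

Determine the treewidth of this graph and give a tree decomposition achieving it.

Treewidth 1.
One optimal decomposition is:
Bags: B1 = {2, 4}  B2 = {1, 4}  B3 = {1, 3}  B4 = {0, 3}
Tree: B1–B2, B2–B3, B3–B4

Each bag holds 2 vertices, so the decomposition has width 1, which upper-bounds the treewidth. G has an edge, so its treewidth is at least 1. Therefore the treewidth is 1.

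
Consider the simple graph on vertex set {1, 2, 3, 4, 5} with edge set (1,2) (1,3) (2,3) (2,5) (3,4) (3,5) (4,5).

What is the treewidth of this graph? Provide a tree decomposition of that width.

Treewidth 2.
Bags: B1 = {2, 3, 5}  B2 = {3, 4, 5}  B3 = {1, 2, 3}
Tree: B1–B2, B1–B3

Each bag holds 3 vertices, so the decomposition has width 2, which upper-bounds the treewidth. On the other hand G contains the 3-clique {1, 2, 3}. A clique must lie in a single bag of any decomposition, so no decomposition can have width below 2. The upper and lower bounds meet at 2, so that is the treewidth.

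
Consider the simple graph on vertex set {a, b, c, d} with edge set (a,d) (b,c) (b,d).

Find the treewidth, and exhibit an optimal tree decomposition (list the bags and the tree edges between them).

Treewidth 1.
One such decomposition:
Bags: B1 = {b, d}  B2 = {b, c}  B3 = {a, d}
Tree: B1–B2, B1–B3

Each bag holds 2 vertices, so the decomposition has width 1, which upper-bounds the treewidth. Since G has at least one edge (e.g. d–b), it is not an edgeless graph, so tw(G) ≥ 1. The upper and lower bounds meet at 1, so that is the treewidth.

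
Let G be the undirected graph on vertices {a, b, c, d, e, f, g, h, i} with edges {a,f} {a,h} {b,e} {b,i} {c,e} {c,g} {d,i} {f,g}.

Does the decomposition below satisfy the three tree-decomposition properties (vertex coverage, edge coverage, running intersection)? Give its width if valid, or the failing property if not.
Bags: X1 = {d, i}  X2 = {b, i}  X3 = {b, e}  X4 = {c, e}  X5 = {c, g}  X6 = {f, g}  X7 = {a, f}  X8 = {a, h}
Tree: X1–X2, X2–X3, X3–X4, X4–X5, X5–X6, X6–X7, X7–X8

Yes; width 1.

Vertex coverage: the bags together contain {a, b, c, d, e, f, g, h, i}, the full vertex set. Edge coverage: each edge of G has both endpoints in at least one bag. Running intersection: for every vertex, the bags containing it form a connected subtree. All three properties hold, so this is a valid tree decomposition of width max|bag| − 1 = 1, and hence tw(G) ≤ 1.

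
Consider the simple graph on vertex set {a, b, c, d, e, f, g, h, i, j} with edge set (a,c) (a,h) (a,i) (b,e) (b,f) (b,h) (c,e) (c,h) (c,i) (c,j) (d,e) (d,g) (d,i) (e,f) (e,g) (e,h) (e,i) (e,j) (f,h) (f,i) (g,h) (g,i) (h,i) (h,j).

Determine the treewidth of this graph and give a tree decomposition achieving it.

Treewidth 3.
One optimal decomposition is:
Bags: B1 = {e, f, h, i}  B2 = {e, g, h, i}  B3 = {d, e, g, i}  B4 = {c, e, h, i}  B5 = {a, c, h, i}  B6 = {c, e, h, j}  B7 = {b, e, f, h}
Tree: B1–B2, B2–B3, B1–B4, B4–B5, B4–B6, B1–B7

The largest bag has 4 vertices, giving width 3; this decomposition certifies tw(G) ≤ 3. Conversely, {d, e, g, i} is a clique of size 4, and the vertices of any clique must share a bag in every tree decomposition; so some bag has ≥ 4 vertices and tw(G) ≥ 3. Combining the bounds, tw(G) = 3.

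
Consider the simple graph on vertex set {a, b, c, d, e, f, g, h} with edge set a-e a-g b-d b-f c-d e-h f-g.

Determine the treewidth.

A width-1 tree decomposition is:
Bags: B1 = {e, h}  B2 = {a, e}  B3 = {a, g}  B4 = {f, g}  B5 = {b, f}  B6 = {b, d}  B7 = {c, d}
Tree: B1–B2, B2–B3, B3–B4, B4–B5, B5–B6, B6–B7
Every bag has size at most 2, so the width is 2 − 1 = 1 and tw(G) ≤ 1. Since G has at least one edge (e.g. h–e), it is not an edgeless graph, so tw(G) ≥ 1. Therefore the treewidth is 1.

1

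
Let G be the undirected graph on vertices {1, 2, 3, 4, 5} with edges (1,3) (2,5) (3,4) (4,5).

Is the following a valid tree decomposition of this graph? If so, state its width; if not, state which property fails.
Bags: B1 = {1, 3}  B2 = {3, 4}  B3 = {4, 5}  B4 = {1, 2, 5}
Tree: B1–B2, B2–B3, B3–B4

A tree decomposition must satisfy three properties: every vertex lies in some bag; for every edge, both endpoints lie together in some bag; and for every vertex, the bags containing it form a connected subtree. Here bags containing vertex 1 are not connected in the tree, so the decomposition is invalid.

No — bags containing vertex 1 are not connected in the tree.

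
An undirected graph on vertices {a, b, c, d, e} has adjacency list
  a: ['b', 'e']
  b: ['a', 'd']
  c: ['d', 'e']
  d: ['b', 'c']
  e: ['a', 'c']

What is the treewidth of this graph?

2

A width-2 tree decomposition is:
Bags: B1 = {c, d, e}  B2 = {a, d, e}  B3 = {a, b, d}
Tree: B1–B2, B2–B3
Every bag has size at most 3, so the width is 3 − 1 = 2 and tw(G) ≤ 2. For the lower bound, G contains the cycle d–c–e–a–b–d, so G is not a forest; only forests have treewidth ≤ 1, hence tw(G) ≥ 2. Hence tw(G) = 2 exactly.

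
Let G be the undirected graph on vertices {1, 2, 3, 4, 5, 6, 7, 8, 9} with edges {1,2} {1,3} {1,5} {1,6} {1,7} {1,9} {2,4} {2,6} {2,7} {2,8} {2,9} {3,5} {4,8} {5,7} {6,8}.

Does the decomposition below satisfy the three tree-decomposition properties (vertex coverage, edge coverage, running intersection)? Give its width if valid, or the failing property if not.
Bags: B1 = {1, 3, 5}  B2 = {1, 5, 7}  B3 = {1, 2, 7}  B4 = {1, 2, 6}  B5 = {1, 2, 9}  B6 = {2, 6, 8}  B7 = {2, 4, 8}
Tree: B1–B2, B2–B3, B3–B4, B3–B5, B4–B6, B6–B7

Yes; width 2.

Checking the three conditions: (i) the bags cover all of {1, 2, 3, 4, 5, 6, 7, 8, 9}; (ii) for each edge, some bag contains both endpoints; (iii) the bags containing any fixed vertex form a subtree. All hold, so the decomposition is valid with width 3 − 1 = 2.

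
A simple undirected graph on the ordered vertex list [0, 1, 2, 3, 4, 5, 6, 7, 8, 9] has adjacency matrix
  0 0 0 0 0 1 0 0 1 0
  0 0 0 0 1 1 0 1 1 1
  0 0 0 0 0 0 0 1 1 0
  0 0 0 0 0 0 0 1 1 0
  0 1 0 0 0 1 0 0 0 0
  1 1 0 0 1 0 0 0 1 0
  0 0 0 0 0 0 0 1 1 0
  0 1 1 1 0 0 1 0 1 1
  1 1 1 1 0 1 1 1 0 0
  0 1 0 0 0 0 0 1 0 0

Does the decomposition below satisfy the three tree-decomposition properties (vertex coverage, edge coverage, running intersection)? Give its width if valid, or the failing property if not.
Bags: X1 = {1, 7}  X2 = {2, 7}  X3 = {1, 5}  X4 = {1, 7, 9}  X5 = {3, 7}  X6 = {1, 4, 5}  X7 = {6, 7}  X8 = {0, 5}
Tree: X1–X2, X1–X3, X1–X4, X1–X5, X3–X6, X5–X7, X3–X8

A tree decomposition must satisfy three properties: every vertex lies in some bag; for every edge, both endpoints lie together in some bag; and for every vertex, the bags containing it form a connected subtree. Here vertex 8 appears in no bag, so the decomposition is invalid.

No — vertex 8 appears in no bag.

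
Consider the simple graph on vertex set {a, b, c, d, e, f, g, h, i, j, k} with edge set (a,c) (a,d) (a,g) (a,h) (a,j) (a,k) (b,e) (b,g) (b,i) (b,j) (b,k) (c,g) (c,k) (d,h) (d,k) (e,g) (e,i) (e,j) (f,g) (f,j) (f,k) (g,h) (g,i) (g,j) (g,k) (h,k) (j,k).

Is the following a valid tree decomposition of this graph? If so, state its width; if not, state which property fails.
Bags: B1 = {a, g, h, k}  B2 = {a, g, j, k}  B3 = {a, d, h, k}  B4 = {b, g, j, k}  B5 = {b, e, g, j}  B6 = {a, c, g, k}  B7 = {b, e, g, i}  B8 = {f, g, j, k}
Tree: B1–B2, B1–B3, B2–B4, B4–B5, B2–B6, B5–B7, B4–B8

Yes; width 3.

Every vertex of G appears in some bag (union = {a, b, c, d, e, f, g, h, i, j, k}); every edge is covered by a bag; and for each vertex v the set of bags containing v is connected in the bag tree. The decomposition is therefore valid. The largest bag has 4 vertices, so the width is 3.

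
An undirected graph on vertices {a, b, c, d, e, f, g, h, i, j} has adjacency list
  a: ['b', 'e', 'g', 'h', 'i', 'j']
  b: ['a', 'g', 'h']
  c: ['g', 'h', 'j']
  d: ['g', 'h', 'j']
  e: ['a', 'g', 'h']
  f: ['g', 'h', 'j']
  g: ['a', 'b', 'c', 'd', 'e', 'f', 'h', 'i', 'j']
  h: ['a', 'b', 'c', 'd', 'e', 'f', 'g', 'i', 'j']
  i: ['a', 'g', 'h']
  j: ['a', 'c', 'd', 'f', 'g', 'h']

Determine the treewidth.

3

A width-3 tree decomposition is:
Bags: B1 = {a, g, h, j}  B2 = {c, g, h, j}  B3 = {a, e, g, h}  B4 = {f, g, h, j}  B5 = {d, g, h, j}  B6 = {a, b, g, h}  B7 = {a, g, h, i}
Tree: B1–B2, B1–B3, B2–B4, B1–B5, B1–B6, B6–B7
Every bag has size at most 4, so the width is 4 − 1 = 3 and tw(G) ≤ 3. On the other hand G contains the 4-clique {d, g, h, j}. A clique must lie in a single bag of any decomposition, so no decomposition can have width below 3. Therefore the treewidth is 3.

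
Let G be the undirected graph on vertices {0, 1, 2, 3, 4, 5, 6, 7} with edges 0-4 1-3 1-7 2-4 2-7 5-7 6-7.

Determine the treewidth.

A width-1 tree decomposition is:
Bags: B1 = {1, 7}  B2 = {2, 7}  B3 = {2, 4}  B4 = {5, 7}  B5 = {1, 3}  B6 = {6, 7}  B7 = {0, 4}
Tree: B1–B2, B2–B3, B2–B4, B1–B5, B4–B6, B3–B7
Each bag holds 2 vertices, so the decomposition has width 1, which upper-bounds the treewidth. G has an edge, so its treewidth is at least 1. Combining the bounds, tw(G) = 1.

1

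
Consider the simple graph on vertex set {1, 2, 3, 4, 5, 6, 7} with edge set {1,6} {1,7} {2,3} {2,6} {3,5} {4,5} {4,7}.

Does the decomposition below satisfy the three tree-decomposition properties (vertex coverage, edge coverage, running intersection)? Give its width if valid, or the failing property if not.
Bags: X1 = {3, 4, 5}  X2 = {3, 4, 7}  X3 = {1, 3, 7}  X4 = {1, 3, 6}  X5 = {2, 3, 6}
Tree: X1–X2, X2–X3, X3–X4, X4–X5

Every vertex of G appears in some bag (union = {1, 2, 3, 4, 5, 6, 7}); every edge is covered by a bag; and for each vertex v the set of bags containing v is connected in the bag tree. The decomposition is therefore valid. The largest bag has 3 vertices, so the width is 2.

Yes; width 2.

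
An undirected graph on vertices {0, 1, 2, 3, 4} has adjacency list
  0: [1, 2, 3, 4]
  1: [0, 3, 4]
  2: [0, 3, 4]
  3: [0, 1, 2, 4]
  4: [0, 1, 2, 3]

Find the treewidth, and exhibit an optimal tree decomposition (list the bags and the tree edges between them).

Treewidth 3.
One such decomposition:
Bags: B1 = {0, 2, 3, 4}  B2 = {0, 1, 3, 4}
Tree: B1–B2

Every bag has size at most 4, so the width is 4 − 1 = 3 and tw(G) ≤ 3. On the other hand G contains the 4-clique {0, 1, 3, 4}. A clique must lie in a single bag of any decomposition, so no decomposition can have width below 3. The upper and lower bounds meet at 3, so that is the treewidth.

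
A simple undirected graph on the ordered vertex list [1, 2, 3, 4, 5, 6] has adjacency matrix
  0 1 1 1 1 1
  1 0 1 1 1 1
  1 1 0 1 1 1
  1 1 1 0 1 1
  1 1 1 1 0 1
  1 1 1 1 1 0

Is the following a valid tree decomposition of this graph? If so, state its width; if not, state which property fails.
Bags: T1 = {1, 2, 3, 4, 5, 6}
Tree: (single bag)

Every vertex of G appears in some bag (union = {1, 2, 3, 4, 5, 6}); every edge is covered by a bag; and for each vertex v the set of bags containing v is connected in the bag tree. The decomposition is therefore valid. The largest bag has 6 vertices, so the width is 5.

Yes; width 5.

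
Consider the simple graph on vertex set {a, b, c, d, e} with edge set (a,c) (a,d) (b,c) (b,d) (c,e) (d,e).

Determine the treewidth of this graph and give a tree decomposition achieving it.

Treewidth 2.
One such decomposition:
Bags: B1 = {a, c, d}  B2 = {b, c, d}  B3 = {c, d, e}
Tree: B1–B2, B2–B3

The largest bag has 3 vertices, giving width 2; this decomposition certifies tw(G) ≤ 2. The edges d–a–c–b–d form a cycle, so G is not a tree and its treewidth is at least 2. Hence tw(G) = 2 exactly.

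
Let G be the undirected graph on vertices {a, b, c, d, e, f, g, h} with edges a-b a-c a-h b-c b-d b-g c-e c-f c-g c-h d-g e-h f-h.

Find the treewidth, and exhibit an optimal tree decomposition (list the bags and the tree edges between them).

Each bag holds 3 vertices, so the decomposition has width 2, which upper-bounds the treewidth. On the other hand G contains the 3-clique {b, d, g}. A clique must lie in a single bag of any decomposition, so no decomposition can have width below 2. Combining the bounds, tw(G) = 2.

Treewidth 2.
One such decomposition:
Bags: B1 = {a, b, c}  B2 = {a, c, h}  B3 = {b, c, g}  B4 = {c, f, h}  B5 = {b, d, g}  B6 = {c, e, h}
Tree: B1–B2, B1–B3, B2–B4, B3–B5, B2–B6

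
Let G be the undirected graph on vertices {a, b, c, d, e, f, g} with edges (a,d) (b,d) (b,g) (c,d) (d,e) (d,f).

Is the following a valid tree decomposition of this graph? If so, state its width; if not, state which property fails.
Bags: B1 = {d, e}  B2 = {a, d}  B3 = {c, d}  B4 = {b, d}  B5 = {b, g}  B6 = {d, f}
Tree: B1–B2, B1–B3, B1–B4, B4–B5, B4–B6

Yes; width 1.

Checking the three conditions: (i) the bags cover all of {a, b, c, d, e, f, g}; (ii) for each edge, some bag contains both endpoints; (iii) the bags containing any fixed vertex form a subtree. All hold, so the decomposition is valid with width 2 − 1 = 1.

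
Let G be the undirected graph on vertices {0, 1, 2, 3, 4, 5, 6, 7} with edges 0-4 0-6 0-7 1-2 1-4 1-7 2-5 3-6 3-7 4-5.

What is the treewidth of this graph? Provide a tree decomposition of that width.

Treewidth 2.
One such decomposition:
Bags: B1 = {1, 2, 5}  B2 = {1, 4, 5}  B3 = {1, 4, 7}  B4 = {0, 4, 7}  B5 = {0, 3, 7}  B6 = {0, 3, 6}
Tree: B1–B2, B2–B3, B3–B4, B4–B5, B5–B6

Every bag has size at most 3, so the width is 3 − 1 = 2 and tw(G) ≤ 2. Since 2–5–4–1–2 is a cycle in G, G is not acyclic. Forests are exactly the graphs of treewidth ≤ 1, so tw(G) ≥ 2. Combining the bounds, tw(G) = 2.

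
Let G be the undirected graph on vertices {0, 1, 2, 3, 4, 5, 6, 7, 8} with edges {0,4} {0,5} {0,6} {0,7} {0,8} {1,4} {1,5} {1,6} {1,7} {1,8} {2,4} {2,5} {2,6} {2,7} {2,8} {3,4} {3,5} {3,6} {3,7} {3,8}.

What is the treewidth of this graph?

4

A width-4 tree decomposition is:
Bags: B1 = {0, 1, 2, 3, 7}  B2 = {0, 1, 2, 3, 6}  B3 = {0, 1, 2, 3, 4}  B4 = {0, 1, 2, 3, 8}  B5 = {0, 1, 2, 3, 5}
Tree: B1–B2, B2–B3, B3–B4, B4–B5
Each bag holds 5 vertices, so the decomposition has width 4, which upper-bounds the treewidth. For the lower bound: the 5 vertex sets {3,7}, {1,6}, {2,4}, {0}, {8} are disjoint, each induces a connected subgraph, and every pair is joined by at least one edge of G. Contracting each set to a single vertex therefore yields K_{5} as a minor, and since treewidth is minor-monotone, tw(G) ≥ tw(K_{5}) = 4. Hence tw(G) = 4 exactly.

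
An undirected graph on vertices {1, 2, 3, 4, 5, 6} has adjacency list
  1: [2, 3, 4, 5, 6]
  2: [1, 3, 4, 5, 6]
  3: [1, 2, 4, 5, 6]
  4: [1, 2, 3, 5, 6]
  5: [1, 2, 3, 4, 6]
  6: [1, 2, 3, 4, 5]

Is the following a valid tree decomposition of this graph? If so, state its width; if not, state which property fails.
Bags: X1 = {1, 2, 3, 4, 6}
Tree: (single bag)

No — vertex 5 appears in no bag.

A tree decomposition must satisfy three properties: every vertex lies in some bag; for every edge, both endpoints lie together in some bag; and for every vertex, the bags containing it form a connected subtree. Here vertex 5 appears in no bag, so the decomposition is invalid.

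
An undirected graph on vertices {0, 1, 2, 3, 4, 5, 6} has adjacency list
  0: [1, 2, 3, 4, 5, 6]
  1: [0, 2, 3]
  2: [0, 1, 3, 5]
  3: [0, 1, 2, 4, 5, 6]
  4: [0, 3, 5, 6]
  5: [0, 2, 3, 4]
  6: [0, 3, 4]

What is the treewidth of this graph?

3

A width-3 tree decomposition is:
Bags: B1 = {0, 3, 4, 5}  B2 = {0, 2, 3, 5}  B3 = {0, 3, 4, 6}  B4 = {0, 1, 2, 3}
Tree: B1–B2, B1–B3, B2–B4
Each bag holds 4 vertices, so the decomposition has width 3, which upper-bounds the treewidth. Conversely, {0, 1, 2, 3} is a clique of size 4, and the vertices of any clique must share a bag in every tree decomposition; so some bag has ≥ 4 vertices and tw(G) ≥ 3. Hence tw(G) = 3 exactly.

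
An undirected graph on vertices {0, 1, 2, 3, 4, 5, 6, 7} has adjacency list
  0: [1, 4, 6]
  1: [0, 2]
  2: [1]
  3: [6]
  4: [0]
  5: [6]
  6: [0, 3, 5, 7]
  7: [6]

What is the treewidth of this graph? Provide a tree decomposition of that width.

Treewidth 1.
One optimal decomposition is:
Bags: B1 = {6, 7}  B2 = {3, 6}  B3 = {0, 6}  B4 = {0, 1}  B5 = {1, 2}  B6 = {0, 4}  B7 = {5, 6}
Tree: B1–B2, B2–B3, B3–B4, B4–B5, B4–B6, B2–B7

Every bag has size at most 2, so the width is 2 − 1 = 1 and tw(G) ≤ 1. Since G has at least one edge (e.g. 7–6), it is not an edgeless graph, so tw(G) ≥ 1. The upper and lower bounds meet at 1, so that is the treewidth.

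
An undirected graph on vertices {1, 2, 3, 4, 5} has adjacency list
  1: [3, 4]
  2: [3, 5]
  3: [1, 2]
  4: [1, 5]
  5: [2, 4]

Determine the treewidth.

A width-2 tree decomposition is:
Bags: B1 = {2, 3, 5}  B2 = {1, 3, 5}  B3 = {1, 4, 5}
Tree: B1–B2, B2–B3
Every bag has size at most 3, so the width is 3 − 1 = 2 and tw(G) ≤ 2. The edges 5–2–3–1–4–5 form a cycle, so G is not a tree and its treewidth is at least 2. Hence tw(G) = 2 exactly.

2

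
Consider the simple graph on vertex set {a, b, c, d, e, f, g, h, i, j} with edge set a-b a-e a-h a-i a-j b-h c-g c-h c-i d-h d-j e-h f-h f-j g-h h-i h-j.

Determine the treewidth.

2

A width-2 tree decomposition is:
Bags: B1 = {a, h, j}  B2 = {a, b, h}  B3 = {a, h, i}  B4 = {c, h, i}  B5 = {d, h, j}  B6 = {c, g, h}  B7 = {f, h, j}  B8 = {a, e, h}
Tree: B1–B2, B1–B3, B3–B4, B1–B5, B4–B6, B5–B7, B1–B8
Each bag holds 3 vertices, so the decomposition has width 2, which upper-bounds the treewidth. Conversely, {d, h, j} is a clique of size 3, and the vertices of any clique must share a bag in every tree decomposition; so some bag has ≥ 3 vertices and tw(G) ≥ 2. Therefore the treewidth is 2.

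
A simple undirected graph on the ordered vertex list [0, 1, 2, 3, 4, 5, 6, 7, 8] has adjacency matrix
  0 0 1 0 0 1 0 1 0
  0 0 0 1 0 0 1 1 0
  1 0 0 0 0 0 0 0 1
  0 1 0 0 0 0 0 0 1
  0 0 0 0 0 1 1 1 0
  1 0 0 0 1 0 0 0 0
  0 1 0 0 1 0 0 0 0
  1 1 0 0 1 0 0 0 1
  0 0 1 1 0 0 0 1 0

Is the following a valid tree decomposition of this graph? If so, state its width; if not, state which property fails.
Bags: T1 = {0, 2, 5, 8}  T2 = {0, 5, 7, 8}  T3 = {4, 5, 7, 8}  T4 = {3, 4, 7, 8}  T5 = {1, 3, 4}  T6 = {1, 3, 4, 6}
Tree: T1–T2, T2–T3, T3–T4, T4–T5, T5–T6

No — edge (7,1) lies in no bag.

A tree decomposition must satisfy three properties: every vertex lies in some bag; for every edge, both endpoints lie together in some bag; and for every vertex, the bags containing it form a connected subtree. Here edge (7,1) lies in no bag, so the decomposition is invalid.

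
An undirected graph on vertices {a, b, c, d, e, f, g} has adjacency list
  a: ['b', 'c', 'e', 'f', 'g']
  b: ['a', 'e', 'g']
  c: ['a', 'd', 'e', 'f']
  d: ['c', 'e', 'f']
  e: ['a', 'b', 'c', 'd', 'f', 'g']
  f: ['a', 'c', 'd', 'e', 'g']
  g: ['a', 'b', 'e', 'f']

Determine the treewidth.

A width-3 tree decomposition is:
Bags: B1 = {a, e, f, g}  B2 = {a, c, e, f}  B3 = {a, b, e, g}  B4 = {c, d, e, f}
Tree: B1–B2, B1–B3, B2–B4
Every bag has size at most 4, so the width is 4 − 1 = 3 and tw(G) ≤ 3. Conversely, {a, e, f, g} is a clique of size 4, and the vertices of any clique must share a bag in every tree decomposition; so some bag has ≥ 4 vertices and tw(G) ≥ 3. Hence tw(G) = 3 exactly.

3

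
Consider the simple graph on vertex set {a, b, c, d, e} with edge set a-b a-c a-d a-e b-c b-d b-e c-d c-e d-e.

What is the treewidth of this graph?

4

A width-4 tree decomposition is:
Bags: B1 = {a, b, c, d, e}
Tree: (single bag)
A single bag containing all 5 vertices is trivially a valid decomposition of width 4. On the other hand G contains the 5-clique {a, b, c, d, e}. A clique must lie in a single bag of any decomposition, so no decomposition can have width below 4. The upper and lower bounds meet at 4, so that is the treewidth.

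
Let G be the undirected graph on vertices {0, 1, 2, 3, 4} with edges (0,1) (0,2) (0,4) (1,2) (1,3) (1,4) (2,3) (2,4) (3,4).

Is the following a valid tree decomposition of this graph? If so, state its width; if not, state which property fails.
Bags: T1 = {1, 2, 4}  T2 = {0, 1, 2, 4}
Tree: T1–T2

A tree decomposition must satisfy three properties: every vertex lies in some bag; for every edge, both endpoints lie together in some bag; and for every vertex, the bags containing it form a connected subtree. Here vertex 3 appears in no bag, so the decomposition is invalid.

No — vertex 3 appears in no bag.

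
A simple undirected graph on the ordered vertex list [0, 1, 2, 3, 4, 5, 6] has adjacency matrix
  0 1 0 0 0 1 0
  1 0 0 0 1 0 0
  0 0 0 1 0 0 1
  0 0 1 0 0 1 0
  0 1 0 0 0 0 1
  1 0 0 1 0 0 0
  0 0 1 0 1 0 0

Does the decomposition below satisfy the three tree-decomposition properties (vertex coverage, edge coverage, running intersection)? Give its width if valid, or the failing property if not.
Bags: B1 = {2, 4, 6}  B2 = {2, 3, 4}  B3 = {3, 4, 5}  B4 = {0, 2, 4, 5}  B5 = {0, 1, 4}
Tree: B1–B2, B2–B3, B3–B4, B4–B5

No — bags containing vertex 2 are not connected in the tree.

A tree decomposition must satisfy three properties: every vertex lies in some bag; for every edge, both endpoints lie together in some bag; and for every vertex, the bags containing it form a connected subtree. Here bags containing vertex 2 are not connected in the tree, so the decomposition is invalid.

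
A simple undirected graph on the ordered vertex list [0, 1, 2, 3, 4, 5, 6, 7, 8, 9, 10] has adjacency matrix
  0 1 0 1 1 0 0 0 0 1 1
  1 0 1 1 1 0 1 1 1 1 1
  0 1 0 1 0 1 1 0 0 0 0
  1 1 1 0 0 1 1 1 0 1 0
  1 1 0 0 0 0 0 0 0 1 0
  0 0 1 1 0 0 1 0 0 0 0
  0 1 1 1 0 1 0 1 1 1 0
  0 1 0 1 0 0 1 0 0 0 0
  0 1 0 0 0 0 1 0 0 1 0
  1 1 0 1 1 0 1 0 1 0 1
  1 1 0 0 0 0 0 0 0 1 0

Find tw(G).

3

A width-3 tree decomposition is:
Bags: B1 = {1, 3, 6, 9}  B2 = {0, 1, 3, 9}  B3 = {1, 3, 6, 7}  B4 = {1, 2, 3, 6}  B5 = {0, 1, 4, 9}  B6 = {1, 6, 8, 9}  B7 = {2, 3, 5, 6}  B8 = {0, 1, 9, 10}
Tree: B1–B2, B1–B3, B1–B4, B2–B5, B1–B6, B4–B7, B5–B8
Every bag has size at most 4, so the width is 4 − 1 = 3 and tw(G) ≤ 3. For the lower bound, the 4 vertices {0, 1, 9, 10} are pairwise adjacent, and any tree decomposition puts a clique entirely inside one bag — forcing width ≥ 3. Therefore the treewidth is 3.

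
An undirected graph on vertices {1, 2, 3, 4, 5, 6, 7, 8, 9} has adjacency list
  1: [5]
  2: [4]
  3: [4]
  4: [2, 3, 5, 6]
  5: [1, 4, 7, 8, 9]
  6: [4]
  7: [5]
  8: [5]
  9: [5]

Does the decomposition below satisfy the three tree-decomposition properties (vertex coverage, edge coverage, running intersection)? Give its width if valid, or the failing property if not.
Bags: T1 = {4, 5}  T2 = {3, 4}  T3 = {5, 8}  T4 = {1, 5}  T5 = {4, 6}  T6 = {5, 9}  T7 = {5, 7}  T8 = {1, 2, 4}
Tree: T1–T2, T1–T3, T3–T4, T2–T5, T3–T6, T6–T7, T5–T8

A tree decomposition must satisfy three properties: every vertex lies in some bag; for every edge, both endpoints lie together in some bag; and for every vertex, the bags containing it form a connected subtree. Here bags containing vertex 1 are not connected in the tree, so the decomposition is invalid.

No — bags containing vertex 1 are not connected in the tree.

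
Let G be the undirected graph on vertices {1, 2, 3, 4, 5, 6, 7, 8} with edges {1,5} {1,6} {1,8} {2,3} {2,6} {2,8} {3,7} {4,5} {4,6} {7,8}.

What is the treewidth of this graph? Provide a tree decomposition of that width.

Treewidth 2.
Bags: B1 = {3, 7, 8}  B2 = {2, 3, 8}  B3 = {1, 2, 8}  B4 = {1, 2, 6}  B5 = {1, 5, 6}  B6 = {4, 5, 6}
Tree: B1–B2, B2–B3, B3–B4, B4–B5, B5–B6

Each bag holds 3 vertices, so the decomposition has width 2, which upper-bounds the treewidth. Since 7–3–2–8–7 is a cycle in G, G is not acyclic. Forests are exactly the graphs of treewidth ≤ 1, so tw(G) ≥ 2. Combining the bounds, tw(G) = 2.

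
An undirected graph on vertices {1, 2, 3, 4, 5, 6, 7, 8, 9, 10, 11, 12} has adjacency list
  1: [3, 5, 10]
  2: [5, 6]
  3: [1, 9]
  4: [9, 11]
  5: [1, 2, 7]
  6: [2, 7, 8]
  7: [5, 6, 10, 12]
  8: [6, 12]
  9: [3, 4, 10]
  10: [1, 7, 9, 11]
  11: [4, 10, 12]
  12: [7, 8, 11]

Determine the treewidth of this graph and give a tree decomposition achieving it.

Every bag has size at most 4, so the width is 4 − 1 = 3 and tw(G) ≤ 3. For the lower bound: the 4 vertex sets {2,6,8}, {5}, {7}, {1,10,11,12} are disjoint, each induces a connected subgraph, and every pair is joined by at least one edge of G. Contracting each set to a single vertex therefore yields K_{4} as a minor, and since treewidth is minor-monotone, tw(G) ≥ tw(K_{4}) = 3. Hence tw(G) = 3 exactly.

Treewidth 3.
Bags: B1 = {2, 5, 6, 8}  B2 = {5, 6, 7, 8}  B3 = {5, 7, 8, 12}  B4 = {1, 5, 7, 12}  B5 = {1, 7, 10, 12}  B6 = {1, 10, 11, 12}  B7 = {1, 3, 10, 11}  B8 = {3, 9, 10, 11}  B9 = {3, 4, 9, 11}
Tree: B1–B2, B2–B3, B3–B4, B4–B5, B5–B6, B6–B7, B7–B8, B8–B9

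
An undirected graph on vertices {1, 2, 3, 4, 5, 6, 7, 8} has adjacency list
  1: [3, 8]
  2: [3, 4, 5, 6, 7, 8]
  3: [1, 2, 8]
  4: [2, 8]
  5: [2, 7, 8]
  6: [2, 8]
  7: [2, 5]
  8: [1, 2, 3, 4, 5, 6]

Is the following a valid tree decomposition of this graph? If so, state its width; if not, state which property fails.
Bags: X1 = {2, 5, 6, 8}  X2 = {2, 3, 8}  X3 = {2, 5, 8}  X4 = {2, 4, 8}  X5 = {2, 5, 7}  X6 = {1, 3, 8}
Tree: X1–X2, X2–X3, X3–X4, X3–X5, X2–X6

No — bags containing vertex 5 are not connected in the tree.

A tree decomposition must satisfy three properties: every vertex lies in some bag; for every edge, both endpoints lie together in some bag; and for every vertex, the bags containing it form a connected subtree. Here bags containing vertex 5 are not connected in the tree, so the decomposition is invalid.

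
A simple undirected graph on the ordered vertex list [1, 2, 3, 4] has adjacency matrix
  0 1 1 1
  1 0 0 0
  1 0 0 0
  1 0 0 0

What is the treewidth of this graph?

1

A width-1 tree decomposition is:
Bags: B1 = {1, 4}  B2 = {1, 3}  B3 = {1, 2}
Tree: B1–B2, B1–B3
Each bag holds 2 vertices, so the decomposition has width 1, which upper-bounds the treewidth. G has an edge, so its treewidth is at least 1. Therefore the treewidth is 1.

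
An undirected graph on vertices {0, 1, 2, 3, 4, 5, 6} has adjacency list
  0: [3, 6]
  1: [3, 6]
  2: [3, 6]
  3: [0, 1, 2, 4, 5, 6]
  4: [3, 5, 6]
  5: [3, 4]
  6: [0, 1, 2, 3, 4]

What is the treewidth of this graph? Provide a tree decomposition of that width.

Treewidth 2.
Bags: B1 = {0, 3, 6}  B2 = {1, 3, 6}  B3 = {2, 3, 6}  B4 = {3, 4, 6}  B5 = {3, 4, 5}
Tree: B1–B2, B2–B3, B1–B4, B4–B5

Each bag holds 3 vertices, so the decomposition has width 2, which upper-bounds the treewidth. For the lower bound, the 3 vertices {3, 4, 5} are pairwise adjacent, and any tree decomposition puts a clique entirely inside one bag — forcing width ≥ 2. Therefore the treewidth is 2.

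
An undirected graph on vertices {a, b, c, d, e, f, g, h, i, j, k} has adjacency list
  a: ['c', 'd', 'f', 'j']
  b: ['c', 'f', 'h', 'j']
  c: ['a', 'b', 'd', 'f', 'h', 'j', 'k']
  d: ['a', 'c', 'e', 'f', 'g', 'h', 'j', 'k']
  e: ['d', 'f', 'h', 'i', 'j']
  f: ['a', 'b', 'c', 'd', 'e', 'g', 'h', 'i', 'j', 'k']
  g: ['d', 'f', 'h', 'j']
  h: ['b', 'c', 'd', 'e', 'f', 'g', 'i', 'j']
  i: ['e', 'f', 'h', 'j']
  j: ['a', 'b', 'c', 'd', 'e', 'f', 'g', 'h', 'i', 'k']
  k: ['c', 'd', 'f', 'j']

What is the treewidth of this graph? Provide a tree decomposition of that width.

Treewidth 4.
Bags: B1 = {c, d, f, h, j}  B2 = {c, d, f, j, k}  B3 = {d, e, f, h, j}  B4 = {a, c, d, f, j}  B5 = {d, f, g, h, j}  B6 = {b, c, f, h, j}  B7 = {e, f, h, i, j}
Tree: B1–B2, B1–B3, B1–B4, B1–B5, B1–B6, B3–B7

Each bag holds 5 vertices, so the decomposition has width 4, which upper-bounds the treewidth. On the other hand G contains the 5-clique {d, f, g, h, j}. A clique must lie in a single bag of any decomposition, so no decomposition can have width below 4. The upper and lower bounds meet at 4, so that is the treewidth.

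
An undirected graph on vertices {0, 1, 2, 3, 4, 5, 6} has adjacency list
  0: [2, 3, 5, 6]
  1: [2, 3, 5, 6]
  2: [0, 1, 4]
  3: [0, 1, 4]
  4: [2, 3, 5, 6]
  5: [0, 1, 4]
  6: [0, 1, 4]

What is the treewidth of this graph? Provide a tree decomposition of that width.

Treewidth 3.
One optimal decomposition is:
Bags: B1 = {0, 1, 3, 4}  B2 = {0, 1, 2, 4}  B3 = {0, 1, 4, 6}  B4 = {0, 1, 4, 5}
Tree: B1–B2, B2–B3, B3–B4

The largest bag has 4 vertices, giving width 3; this decomposition certifies tw(G) ≤ 3. For the lower bound: the 4 vertex sets {0,3}, {2,4}, {1}, {6} are disjoint, each induces a connected subgraph, and every pair is joined by at least one edge of G. Contracting each set to a single vertex therefore yields K_{4} as a minor, and since treewidth is minor-monotone, tw(G) ≥ tw(K_{4}) = 3. Combining the bounds, tw(G) = 3.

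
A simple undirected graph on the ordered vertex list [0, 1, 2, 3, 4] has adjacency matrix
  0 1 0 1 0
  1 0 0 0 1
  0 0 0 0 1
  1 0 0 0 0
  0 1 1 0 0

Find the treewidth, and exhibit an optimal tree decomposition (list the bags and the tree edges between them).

Each bag holds 2 vertices, so the decomposition has width 1, which upper-bounds the treewidth. G has an edge, so its treewidth is at least 1. Combining the bounds, tw(G) = 1.

Treewidth 1.
One optimal decomposition is:
Bags: B1 = {1, 4}  B2 = {2, 4}  B3 = {0, 1}  B4 = {0, 3}
Tree: B1–B2, B1–B3, B3–B4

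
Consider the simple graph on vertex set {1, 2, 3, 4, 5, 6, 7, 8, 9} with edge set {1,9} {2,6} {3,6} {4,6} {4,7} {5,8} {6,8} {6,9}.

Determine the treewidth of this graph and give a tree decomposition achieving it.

Treewidth 1.
One such decomposition:
Bags: B1 = {6, 9}  B2 = {6, 8}  B3 = {4, 6}  B4 = {4, 7}  B5 = {2, 6}  B6 = {5, 8}  B7 = {1, 9}  B8 = {3, 6}
Tree: B1–B2, B2–B3, B3–B4, B3–B5, B2–B6, B1–B7, B3–B8

The largest bag has 2 vertices, giving width 1; this decomposition certifies tw(G) ≤ 1. G has an edge, so its treewidth is at least 1. Therefore the treewidth is 1.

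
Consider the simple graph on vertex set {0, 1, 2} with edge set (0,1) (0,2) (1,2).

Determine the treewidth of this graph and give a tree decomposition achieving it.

A single bag containing all 3 vertices is trivially a valid decomposition of width 2. Conversely, {0, 1, 2} is a clique of size 3, and the vertices of any clique must share a bag in every tree decomposition; so some bag has ≥ 3 vertices and tw(G) ≥ 2. The upper and lower bounds meet at 2, so that is the treewidth.

Treewidth 2.
One optimal decomposition is:
Bags: B1 = {0, 1, 2}
Tree: (single bag)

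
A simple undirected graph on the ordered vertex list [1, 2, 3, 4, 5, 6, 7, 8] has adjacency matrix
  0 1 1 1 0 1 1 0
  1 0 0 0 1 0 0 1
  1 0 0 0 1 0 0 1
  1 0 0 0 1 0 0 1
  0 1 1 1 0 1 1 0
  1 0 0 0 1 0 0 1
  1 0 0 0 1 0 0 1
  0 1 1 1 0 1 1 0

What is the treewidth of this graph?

A width-3 tree decomposition is:
Bags: B1 = {1, 5, 7, 8}  B2 = {1, 5, 6, 8}  B3 = {1, 3, 5, 8}  B4 = {1, 4, 5, 8}  B5 = {1, 2, 5, 8}
Tree: B1–B2, B2–B3, B3–B4, B4–B5
The largest bag has 4 vertices, giving width 3; this decomposition certifies tw(G) ≤ 3. For the lower bound: the 4 vertex sets {5,7}, {6,8}, {1}, {3} are disjoint, each induces a connected subgraph, and every pair is joined by at least one edge of G. Contracting each set to a single vertex therefore yields K_{4} as a minor, and since treewidth is minor-monotone, tw(G) ≥ tw(K_{4}) = 3. The upper and lower bounds meet at 3, so that is the treewidth.

3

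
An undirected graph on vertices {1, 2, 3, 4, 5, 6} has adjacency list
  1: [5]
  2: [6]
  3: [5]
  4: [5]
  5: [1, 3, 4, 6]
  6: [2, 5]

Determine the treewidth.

A width-1 tree decomposition is:
Bags: B1 = {3, 5}  B2 = {4, 5}  B3 = {1, 5}  B4 = {5, 6}  B5 = {2, 6}
Tree: B1–B2, B1–B3, B1–B4, B4–B5
Each bag holds 2 vertices, so the decomposition has width 1, which upper-bounds the treewidth. Any graph with an edge has treewidth ≥ 1, and G has the edge 3–5. Hence tw(G) = 1 exactly.

1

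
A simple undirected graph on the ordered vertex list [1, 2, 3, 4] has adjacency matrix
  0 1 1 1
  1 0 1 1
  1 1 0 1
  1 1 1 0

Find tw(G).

A width-3 tree decomposition is:
Bags: B1 = {1, 2, 3, 4}
Tree: (single bag)
A single bag containing all 4 vertices is trivially a valid decomposition of width 3. On the other hand G contains the 4-clique {1, 2, 3, 4}. A clique must lie in a single bag of any decomposition, so no decomposition can have width below 3. Hence tw(G) = 3 exactly.

3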